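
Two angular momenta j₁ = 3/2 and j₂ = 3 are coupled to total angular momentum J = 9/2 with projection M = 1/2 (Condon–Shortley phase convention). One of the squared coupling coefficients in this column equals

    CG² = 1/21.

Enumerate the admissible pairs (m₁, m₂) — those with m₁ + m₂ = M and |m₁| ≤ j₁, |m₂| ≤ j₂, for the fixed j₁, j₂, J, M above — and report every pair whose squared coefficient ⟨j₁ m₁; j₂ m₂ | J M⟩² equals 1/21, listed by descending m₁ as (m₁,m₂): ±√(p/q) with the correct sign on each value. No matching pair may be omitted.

Admissible pairs with m₁+m₂ = M = 1/2: (-3/2,2), (-1/2,1), (1/2,0), (3/2,-1)
  (m₁,m₂)=(3/2,-1): CG² = 5/42, CG = +√(5/42)
  (m₁,m₂)=(1/2,0): CG² = 10/21, CG = +√(10/21)
  (m₁,m₂)=(-1/2,1): CG² = 5/14, CG = +√(5/14)
  (m₁,m₂)=(-3/2,2): CG² = 1/21, CG = +√(1/21)   ← matches the target
Pairs with CG² = 1/21: (-3/2,2): +√(1/21)

(-3/2,2): +√(1/21)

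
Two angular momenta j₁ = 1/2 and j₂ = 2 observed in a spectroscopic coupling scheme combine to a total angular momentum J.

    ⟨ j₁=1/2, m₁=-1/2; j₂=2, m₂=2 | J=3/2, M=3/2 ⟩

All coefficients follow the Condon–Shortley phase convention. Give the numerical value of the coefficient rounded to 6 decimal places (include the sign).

-0.894427  (= −√(4/5))

√[4·1!0!3!/5! · 0!1!4!0!3!0!] = √(144/5)
  +(−1)^1/∏(1,0,0,3,0,0)! = -1/6  (running -1/6)
⟨..|..⟩ = √(144/5)·(-1/6) = -0.894427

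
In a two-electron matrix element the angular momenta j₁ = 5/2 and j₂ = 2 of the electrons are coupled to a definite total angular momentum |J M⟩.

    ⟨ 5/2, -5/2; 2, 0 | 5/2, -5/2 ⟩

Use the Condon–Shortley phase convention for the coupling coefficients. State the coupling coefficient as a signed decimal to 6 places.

triangle: 2!*3!*2!/8! = 24/40320
(j±m)!: 0!*5!*2!*2!*0!*5! = 57600
prefactor² = (2J+1)*Δ*N² = 1440/7
  k=2: +1/(2!*0!*3!*0!*0!*2!) = 1/24
Σ = 1/24  ⇒  CG² = 1440/7*(1/24)² = 5/14
CG = +√(5/14) = +0.597614

+√(5/14) ≈ +0.597614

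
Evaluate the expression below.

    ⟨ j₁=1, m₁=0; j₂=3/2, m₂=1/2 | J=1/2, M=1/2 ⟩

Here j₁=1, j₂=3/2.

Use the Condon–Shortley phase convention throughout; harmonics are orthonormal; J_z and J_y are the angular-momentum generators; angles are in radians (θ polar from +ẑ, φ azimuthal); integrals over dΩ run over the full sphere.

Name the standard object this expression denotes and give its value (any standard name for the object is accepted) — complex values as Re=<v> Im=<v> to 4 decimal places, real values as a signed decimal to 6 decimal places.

This is a Clebsch–Gordan (vector-coupling) coefficient.
j₁+j₂−J=2  J+j₁−j₂=0  J−j₁+j₂=1  j₁+j₂+J+1=4
(j₁±m₁, j₂±m₂, J±M) = (1,1,2,1,1,0)
P² = 1/3
sum k=1..1:
  [1] −1/1 = -1
S = -1
C² = P²·S² = 1/3 ; C = -0.577350

Clebsch–Gordan coefficient, −√(1/3) ≈ -0.577350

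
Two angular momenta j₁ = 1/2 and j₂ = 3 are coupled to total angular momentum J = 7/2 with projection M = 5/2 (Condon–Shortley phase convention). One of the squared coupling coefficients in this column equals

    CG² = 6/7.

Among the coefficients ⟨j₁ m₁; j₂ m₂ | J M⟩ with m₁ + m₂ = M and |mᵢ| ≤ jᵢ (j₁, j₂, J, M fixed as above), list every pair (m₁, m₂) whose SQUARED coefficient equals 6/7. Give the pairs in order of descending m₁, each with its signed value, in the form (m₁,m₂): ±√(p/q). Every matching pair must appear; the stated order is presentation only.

Admissible pairs with m₁+m₂ = M = 5/2: (-1/2,3), (1/2,2)
  (m₁,m₂)=(1/2,2): CG² = 6/7, CG = +√(6/7)   ← matches the target
  (m₁,m₂)=(-1/2,3): CG² = 1/7, CG = +√(1/7)
Pairs with CG² = 6/7: (1/2,2): +√(6/7)

(1/2,2): +√(6/7)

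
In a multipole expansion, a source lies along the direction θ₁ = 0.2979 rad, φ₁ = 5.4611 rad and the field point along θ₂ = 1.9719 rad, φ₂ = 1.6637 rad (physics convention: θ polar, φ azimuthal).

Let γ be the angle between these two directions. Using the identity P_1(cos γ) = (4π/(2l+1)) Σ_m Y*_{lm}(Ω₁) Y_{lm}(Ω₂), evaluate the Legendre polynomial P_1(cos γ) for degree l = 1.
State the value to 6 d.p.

-0.587400

Expand P_1 via completeness: Σ_{m} conj(Y_{1,m}) at Ω₁ times Y_{1,m} at Ω₂ —
  m=-1: Y*=+0.069027-0.074288i  Y=-0.029508-0.316701i  product -0.025564-0.019669i
  m=+0: Y*=+0.467082-0.000000i  Y=-0.190767+0.000000i  product -0.089104+0.000000i
  m=+1: Y*=-0.069027-0.074288i  Y=+0.029508-0.316701i  product -0.025564+0.019669i
Σ over m = -0.140231+0.000000i; ×(4π/3) → -0.587400+0.000000i. Real part: -0.587400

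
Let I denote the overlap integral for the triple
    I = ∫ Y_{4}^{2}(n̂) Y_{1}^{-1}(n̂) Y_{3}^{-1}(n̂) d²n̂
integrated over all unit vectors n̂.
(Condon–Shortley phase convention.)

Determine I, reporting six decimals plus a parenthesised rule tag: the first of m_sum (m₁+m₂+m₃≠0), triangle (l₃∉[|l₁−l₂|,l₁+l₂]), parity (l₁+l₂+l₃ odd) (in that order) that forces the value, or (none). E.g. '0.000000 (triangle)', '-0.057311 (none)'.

0.238414 (none)

Checks pass: Σm=0; 8 even; l₃=3∈[3,5].
(2·4+1)(2·1+1)(2·3+1) = 189
Δ: 2! 6! 0! / 9! → 1/252
sum: t=1:−1/36 = -1/36
3j²(4 1 3; 0 0 0) = Δ·Π!·Σ² = 4/63  (sign +1)
sum: t=0:+1/96 = 1/96
3j²(4 1 3; 2 -1 -1) = Δ·Π!·Σ² = 5/84  (sign +1)
combine: 4πI² = 189·4/63·5/84 = 5/7
take √, sign +1: I = 0.23841361
No selection rule forces the value: the integral is nonzero (none).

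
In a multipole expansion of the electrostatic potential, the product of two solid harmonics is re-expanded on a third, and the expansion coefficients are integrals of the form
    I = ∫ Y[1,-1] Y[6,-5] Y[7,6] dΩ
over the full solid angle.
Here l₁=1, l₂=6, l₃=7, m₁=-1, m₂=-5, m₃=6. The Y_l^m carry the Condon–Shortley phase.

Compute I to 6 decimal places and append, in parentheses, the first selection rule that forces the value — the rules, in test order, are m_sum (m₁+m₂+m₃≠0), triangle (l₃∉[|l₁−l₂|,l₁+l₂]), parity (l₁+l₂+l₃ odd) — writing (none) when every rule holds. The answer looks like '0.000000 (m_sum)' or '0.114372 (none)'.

m-sum 0 ✓  L=14 even ✓  5≤7≤7 ✓
Π(2lᵢ+1) = 3×13×15 = 585
triangle coeff Δ(1,6,7) = 1/1365
Σ_t [0,0]: t=0:+1/518400 = 1/518400
(3j)²=7/195 [(1 6 7; 0 0 0)], sign=-1
Σ_t [0,0]: t=0:+1/79833600 = 1/79833600
(3j)²=2/35 [(1 6 7; -1 -5 6)], sign=-1
⇒ 4πI² = 6/5
I = (+1)√(6/5/(4π)) = 0.30901936
No selection rule forces the value: the integral is nonzero (none).

0.309019 (none)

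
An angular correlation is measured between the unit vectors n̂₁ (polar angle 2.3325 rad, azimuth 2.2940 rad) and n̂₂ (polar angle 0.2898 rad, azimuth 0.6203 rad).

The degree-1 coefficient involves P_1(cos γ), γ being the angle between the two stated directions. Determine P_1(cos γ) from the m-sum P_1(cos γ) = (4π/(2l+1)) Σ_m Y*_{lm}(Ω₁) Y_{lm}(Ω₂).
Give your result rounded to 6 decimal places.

-0.682619

Expand P_1 via completeness: Σ_{m} conj(Y_{1,m}) at Ω₁ times Y_{1,m} at Ω₂ —
  m=-1: (-0.16546 + 0.18744j) × (0.08034 - 0.05739j) = -0.00254 + 0.02455j  (running Σ = -0.00254 + 0.02455j)
  m=0: (-0.33721 + 0.00000j) × (0.46823 + 0.00000j) = -0.15789 + 0.00000j  (running Σ = -0.16043 + 0.02455j)
  m=1: (0.16546 + 0.18744j) × (-0.08034 - 0.05739j) = -0.00254 - 0.02455j  (running Σ = -0.16296 + 0.00000j)
Accumulated sum -0.16296 + 0.00000j; after 4π/(2l+1) scaling, -0.68262 + 0.00000j ⇒ P_1 = -0.682619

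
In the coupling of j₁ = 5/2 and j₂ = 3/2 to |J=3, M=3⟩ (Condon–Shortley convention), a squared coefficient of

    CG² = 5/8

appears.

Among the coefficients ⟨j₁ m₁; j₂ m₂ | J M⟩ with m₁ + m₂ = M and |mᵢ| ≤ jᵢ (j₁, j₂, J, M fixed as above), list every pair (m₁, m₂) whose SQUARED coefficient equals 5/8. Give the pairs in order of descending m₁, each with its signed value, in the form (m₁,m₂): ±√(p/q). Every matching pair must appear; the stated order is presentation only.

(5/2,1/2): +√(5/8)

Admissible pairs with m₁+m₂ = M = 3: (3/2,3/2), (5/2,1/2)
  (m₁,m₂)=(5/2,1/2): CG² = 5/8, CG = +√(5/8)   ← matches the target
  (m₁,m₂)=(3/2,3/2): CG² = 3/8, CG = −√(3/8)
Pairs with CG² = 5/8: (5/2,1/2): +√(5/8)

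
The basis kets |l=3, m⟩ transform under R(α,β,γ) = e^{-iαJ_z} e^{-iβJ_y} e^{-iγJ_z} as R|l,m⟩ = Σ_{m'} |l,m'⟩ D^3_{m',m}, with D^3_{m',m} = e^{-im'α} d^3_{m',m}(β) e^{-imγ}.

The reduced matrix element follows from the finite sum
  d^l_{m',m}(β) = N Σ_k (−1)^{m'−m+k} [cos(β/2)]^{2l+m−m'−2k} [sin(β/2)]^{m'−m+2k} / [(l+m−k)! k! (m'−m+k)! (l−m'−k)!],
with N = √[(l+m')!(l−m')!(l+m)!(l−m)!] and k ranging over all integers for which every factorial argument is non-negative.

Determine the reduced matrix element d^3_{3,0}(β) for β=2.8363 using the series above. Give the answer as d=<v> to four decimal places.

d^3_{3,0}(β=2.8363) via the finite sum:
c=cos(2.836300/2)=0.152054, s=sin(2.836300/2)=0.988372; N=√[720·1·6·6]=160.996894
The bounds max(0,m−m')=0 and min(l+m,l−m')=0 give 1 term
  k=0: (−1)^3·160.9969/(36)·0.1521^3·0.9884^3 = -0.015180
d^3_{3,0}(2.8363) = -0.015180

d=-0.0152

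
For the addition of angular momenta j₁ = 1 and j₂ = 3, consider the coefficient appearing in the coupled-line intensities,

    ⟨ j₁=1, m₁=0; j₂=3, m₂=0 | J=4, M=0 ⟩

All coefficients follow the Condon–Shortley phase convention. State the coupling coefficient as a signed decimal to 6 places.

√[9·0!2!6!/9! · 1!1!3!3!4!4!] = √(5184/7)
  +(−1)^0/∏(0,0,1,3,1,3)! = 1/36  (running 1/36)
⟨..|..⟩ = √(5184/7)·(1/36) = +0.755929

+√(4/7) = +0.755929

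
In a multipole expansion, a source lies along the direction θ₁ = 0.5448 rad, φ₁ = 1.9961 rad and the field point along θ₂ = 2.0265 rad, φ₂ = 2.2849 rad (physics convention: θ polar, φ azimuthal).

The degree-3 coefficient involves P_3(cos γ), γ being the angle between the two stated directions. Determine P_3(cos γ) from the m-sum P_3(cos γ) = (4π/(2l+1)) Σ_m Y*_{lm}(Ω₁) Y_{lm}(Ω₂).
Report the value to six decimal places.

-0.103713

Term-by-term m-sum for l=3 (normalisation 4π/7 = 1.795196):
  term(m=-3) = (0.011360, -0.013368)   from Y*(Ω₁)=(0.055567, -0.016878), Y(Ω₂)=(0.254078, -0.163399)
  term(m=-2) = (-0.071322, 0.046484)   from Y*(Ω₁)=(-0.154823, -0.176456), Y(Ω₂)=(0.051536, -0.358977)
  term(m=-1) = (-0.003910, 0.001162)   from Y*(Ω₁)=(-0.183618, 0.405384), Y(Ω₂)=(0.006003, 0.006927)
  term(m=+0) = (0.069972, 0.000000)   from Y*(Ω₁)=(0.209715, -0.000000), Y(Ω₂)=(0.333653, 0.000000)
  term(m=+1) = (-0.003910, -0.001162)   from Y*(Ω₁)=(0.183618, 0.405384), Y(Ω₂)=(-0.006003, 0.006927)
  term(m=+2) = (-0.071322, -0.046484)   from Y*(Ω₁)=(-0.154823, 0.176456), Y(Ω₂)=(0.051536, 0.358977)
  term(m=+3) = (0.011360, 0.013368)   from Y*(Ω₁)=(-0.055567, -0.016878), Y(Ω₂)=(-0.254078, -0.163399)
Total Σ_m = (-0.057772, 0.000000). Multiply by 1.795196: (-0.103713, 0.000000). P_3(cos γ) = -0.103713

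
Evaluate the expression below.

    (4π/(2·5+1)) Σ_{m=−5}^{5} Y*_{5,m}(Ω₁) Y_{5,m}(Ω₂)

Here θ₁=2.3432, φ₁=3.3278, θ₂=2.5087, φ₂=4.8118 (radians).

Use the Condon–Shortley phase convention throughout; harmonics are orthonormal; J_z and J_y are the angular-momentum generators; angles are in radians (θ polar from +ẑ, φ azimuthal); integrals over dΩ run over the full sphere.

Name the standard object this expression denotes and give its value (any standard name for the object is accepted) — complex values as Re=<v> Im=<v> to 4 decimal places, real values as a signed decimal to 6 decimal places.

Legendre polynomial (addition theorem), -0.151210

This sum is the spherical-harmonic addition theorem: it equals the Legendre polynomial P_l(cos γ) of the angle γ between the two directions.
Summing Y*_{l m}(θ₁,φ₁)·Y_{l m}(θ₂,φ₂) over m ∈ [−5, 5]; prefactor 4π/(2·5+1) = 1.142397:
  term(m=-5) = 0.00124 - 0.00267j   from Y*(Ω₁)=-0.05223 - 0.07018j, Y(Ω₂)=0.01602 + 0.02953j
  term(m=-4) = 0.03671 + 0.01328j   from Y*(Ω₁)=-0.19817 - 0.18271j, Y(Ω₂)=-0.13355 + 0.05609j
  term(m=-3) = -0.03845 + 0.14430j   from Y*(Ω₁)=-0.36465 - 0.22792j, Y(Ω₂)=-0.10204 - 0.33196j
  term(m=-2) = -0.12519 - 0.02195j   from Y*(Ω₁)=-0.26054 - 0.10178j, Y(Ω₂)=0.44544 - 0.08975j
  term(m=-1) = -0.00244 + 0.02808j   from Y*(Ω₁)=0.18878 + 0.03556j, Y(Ω₂)=0.01456 + 0.14600j
  term(m=+0) = 0.12390 + 0.00000j   from Y*(Ω₁)=0.33857 + 0.00000j, Y(Ω₂)=0.36595 + 0.00000j
  term(m=+1) = -0.00244 - 0.02808j   from Y*(Ω₁)=-0.18878 + 0.03556j, Y(Ω₂)=-0.01456 + 0.14600j
  term(m=+2) = -0.12519 + 0.02195j   from Y*(Ω₁)=-0.26054 + 0.10178j, Y(Ω₂)=0.44544 + 0.08975j
  term(m=+3) = -0.03845 - 0.14430j   from Y*(Ω₁)=0.36465 - 0.22792j, Y(Ω₂)=0.10204 - 0.33196j
  term(m=+4) = 0.03671 - 0.01328j   from Y*(Ω₁)=-0.19817 + 0.18271j, Y(Ω₂)=-0.13355 - 0.05609j
  term(m=+5) = 0.00124 + 0.00267j   from Y*(Ω₁)=0.05223 - 0.07018j, Y(Ω₂)=-0.01602 + 0.02953j
Total Σ_m = -0.13236 + 0.00000j. Multiply by 1.142397: -0.15121 + 0.00000j. P_5(cos γ) = -0.151210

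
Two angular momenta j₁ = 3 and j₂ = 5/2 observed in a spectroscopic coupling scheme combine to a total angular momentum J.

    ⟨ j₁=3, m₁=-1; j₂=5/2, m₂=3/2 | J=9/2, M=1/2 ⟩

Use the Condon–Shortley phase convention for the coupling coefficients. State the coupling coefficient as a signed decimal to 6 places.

√[10·1!5!4!/11! · 2!4!4!1!5!4!] = √(184320/77)
  +(−1)^0/∏(0,1,4,4,1,0)! = 1/576  (running 1/576)
  +(−1)^1/∏(1,0,3,3,2,1)! = -1/72  (running -7/576)
⟨..|..⟩ = √(184320/77)·(-7/576) = -0.594588

-0.594588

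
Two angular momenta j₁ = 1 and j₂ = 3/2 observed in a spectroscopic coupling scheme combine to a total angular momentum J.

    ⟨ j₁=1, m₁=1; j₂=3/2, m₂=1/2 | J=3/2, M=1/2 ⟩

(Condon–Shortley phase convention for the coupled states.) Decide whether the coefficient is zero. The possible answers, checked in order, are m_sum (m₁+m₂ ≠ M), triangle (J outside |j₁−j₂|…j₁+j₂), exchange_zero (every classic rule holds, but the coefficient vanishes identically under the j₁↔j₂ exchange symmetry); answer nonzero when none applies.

m-sum: m₁+m₂ = 1+1/2 = 3/2, M = 1/2  ✗ ⇒ coefficient is 0

m_sum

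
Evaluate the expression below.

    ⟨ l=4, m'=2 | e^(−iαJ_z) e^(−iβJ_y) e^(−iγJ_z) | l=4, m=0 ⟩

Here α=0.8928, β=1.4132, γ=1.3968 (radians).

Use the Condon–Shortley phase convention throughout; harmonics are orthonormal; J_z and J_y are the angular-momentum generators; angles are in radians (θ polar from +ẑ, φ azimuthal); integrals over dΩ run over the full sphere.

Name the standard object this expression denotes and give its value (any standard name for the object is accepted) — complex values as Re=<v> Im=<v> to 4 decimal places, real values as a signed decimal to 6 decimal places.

Wigner D-matrix element, Re=0.0680 Im=0.3117

This is a Wigner D-matrix element — the rotation-matrix element ⟨l m'| R(α,β,γ) |l m⟩ in the angular-momentum basis.
Split into d^4_{2,0}(β=1.4132) × two z-phases.
c=cos(1.413200/2)=0.760574, s=sin(1.413200/2)=0.649252; N=√[720·2·24·24]=910.735966
k∈{0,1,2} keeps every argument non-negative
  k=0: (−1)^2·910.7360/(96)·0.7606^6·0.6493^2 = +0.774097
  k=1: (−1)^3·910.7360/(36)·0.7606^4·0.6493^4 = -1.504206
  k=2: (−1)^4·910.7360/(96)·0.7606^2·0.6493^6 = +0.411038
d^4_{2,0}(1.4132) = +0.774097 -1.504206 +0.411038 = -0.319071
Attach z-rotation phases: D = e^{-i(2)(0.8928)}·(-0.319071)·e^{-i(0)(1.3968)} = +0.068012+0.311739i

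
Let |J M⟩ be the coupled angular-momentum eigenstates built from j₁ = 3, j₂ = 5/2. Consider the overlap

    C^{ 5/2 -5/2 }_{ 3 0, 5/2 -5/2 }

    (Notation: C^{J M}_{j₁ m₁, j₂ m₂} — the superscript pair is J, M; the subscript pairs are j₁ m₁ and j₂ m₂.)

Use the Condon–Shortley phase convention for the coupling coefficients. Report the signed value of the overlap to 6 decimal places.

j₁+j₂−J=3  J+j₁−j₂=3  J−j₁+j₂=2  j₁+j₂+J+1=9
(j₁±m₁, j₂±m₂, J±M) = (3,3,0,5,0,5)
P² = 4320/7
sum k=0..0:
  [0] +1/72 = 1/72
S = 1/72
C² = P²·S² = 5/42 ; C = +0.345033

+0.345033  (= +√(5/42))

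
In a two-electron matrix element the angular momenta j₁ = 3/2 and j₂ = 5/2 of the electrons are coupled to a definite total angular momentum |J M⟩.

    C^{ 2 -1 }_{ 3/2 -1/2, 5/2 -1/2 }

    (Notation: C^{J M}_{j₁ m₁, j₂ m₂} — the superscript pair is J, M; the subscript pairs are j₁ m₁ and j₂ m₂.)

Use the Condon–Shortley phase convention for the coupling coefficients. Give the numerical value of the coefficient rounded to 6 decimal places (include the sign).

-0.545545  (= −√(25/84))

j₁+j₂−J=2  J+j₁−j₂=1  J−j₁+j₂=3  j₁+j₂+J+1=7
(j₁±m₁, j₂±m₂, J±M) = (1,2,2,3,1,3)
P² = 12/7
sum k=1..2:
  [1] −1/2 = -1/2
  [2] +1/12 = 1/12
S = -5/12
C² = P²·S² = 25/84 ; C = -0.545545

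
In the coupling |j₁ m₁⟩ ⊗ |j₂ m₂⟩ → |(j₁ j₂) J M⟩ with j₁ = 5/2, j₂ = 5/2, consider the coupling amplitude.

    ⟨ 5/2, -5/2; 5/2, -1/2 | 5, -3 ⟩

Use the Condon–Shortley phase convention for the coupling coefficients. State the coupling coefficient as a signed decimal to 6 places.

+0.471405  (= +√(2/9))

√[11·0!5!5!/11! · 0!5!2!3!2!8!] = √(460800)
  +(−1)^0/∏(0,0,5,2,0,3)! = 1/1440  (running 1/1440)
⟨..|..⟩ = √(460800)·(1/1440) = +0.471405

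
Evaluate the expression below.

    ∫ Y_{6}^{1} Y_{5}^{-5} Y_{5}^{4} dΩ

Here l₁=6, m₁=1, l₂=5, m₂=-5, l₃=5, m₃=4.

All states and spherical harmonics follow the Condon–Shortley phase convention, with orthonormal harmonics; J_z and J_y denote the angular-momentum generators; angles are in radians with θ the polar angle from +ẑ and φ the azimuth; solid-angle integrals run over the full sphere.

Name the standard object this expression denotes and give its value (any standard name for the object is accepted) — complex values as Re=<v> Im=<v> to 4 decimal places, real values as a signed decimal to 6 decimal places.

This is a Gaunt coefficient — the integral of a triple product of spherical harmonics over the sphere.
m-sum 0 ✓  L=16 even ✓  1≤5≤11 ✓
Π(2lᵢ+1) = 13×11×11 = 1573
triangle coeff Δ(6,5,5) = 1/28588560
Σ_t [1,5]: t=1:−1/345600 t=2:+1/13824 t=3:−1/5184 t=4:+1/13824 t=5:−1/345600 = -7/129600
(3j)²=80/7293 [(6 5 5; 0 0 0)], sign=+1
Σ_t [0,0]: t=0:+1/2073600 = 1/2073600
(3j)²=63/9724 [(6 5 5; 1 -5 4)], sign=-1
⇒ 4πI² = 420/3757
I = (-1)√(420/3757/(4π)) = -0.09431898

Gaunt coefficient, -0.094319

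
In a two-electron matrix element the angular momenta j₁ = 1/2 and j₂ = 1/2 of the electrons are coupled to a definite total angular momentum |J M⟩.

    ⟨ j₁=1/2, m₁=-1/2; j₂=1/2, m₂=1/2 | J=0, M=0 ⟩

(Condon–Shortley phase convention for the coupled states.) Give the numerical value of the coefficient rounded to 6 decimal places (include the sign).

−√(1/2) ≈ -0.707107

triangle: 1!×0!×0!/2! = 1/2
(j±m)!: 0!×1!×1!×0!×0!×0! = 1
prefactor² = (2J+1)×Δ×N² = 1/2
  k=1: −1/(1!×0!×0!×0!×0!×0!) = -1
Σ = -1  ⇒  CG² = 1/2×(-1)² = 1/2
CG = −√(1/2) = -0.707107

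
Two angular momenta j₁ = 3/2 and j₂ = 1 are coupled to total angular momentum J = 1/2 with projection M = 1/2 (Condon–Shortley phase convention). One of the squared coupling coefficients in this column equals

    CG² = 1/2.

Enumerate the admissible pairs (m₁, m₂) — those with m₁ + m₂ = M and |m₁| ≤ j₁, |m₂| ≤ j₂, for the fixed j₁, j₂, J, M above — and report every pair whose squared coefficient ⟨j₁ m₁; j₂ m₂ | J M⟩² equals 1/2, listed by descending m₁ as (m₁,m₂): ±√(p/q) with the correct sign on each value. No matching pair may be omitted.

Admissible pairs with m₁+m₂ = M = 1/2: (-1/2,1), (1/2,0), (3/2,-1)
  (m₁,m₂)=(3/2,-1): CG² = 1/2, CG = +√(1/2)   ← matches the target
  (m₁,m₂)=(1/2,0): CG² = 1/3, CG = −√(1/3)
  (m₁,m₂)=(-1/2,1): CG² = 1/6, CG = +√(1/6)
Pairs with CG² = 1/2: (3/2,-1): +√(1/2)

(3/2,-1): +√(1/2)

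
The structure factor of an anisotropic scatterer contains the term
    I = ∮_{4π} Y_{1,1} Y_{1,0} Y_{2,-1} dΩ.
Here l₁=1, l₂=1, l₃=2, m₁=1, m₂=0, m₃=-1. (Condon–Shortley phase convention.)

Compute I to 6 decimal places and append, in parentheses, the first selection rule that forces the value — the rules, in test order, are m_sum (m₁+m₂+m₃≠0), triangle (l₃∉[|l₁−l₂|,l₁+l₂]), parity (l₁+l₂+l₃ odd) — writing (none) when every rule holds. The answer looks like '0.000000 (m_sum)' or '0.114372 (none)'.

-0.218510 (none)

m-sum 0 ✓  L=4 even ✓  0≤2≤2 ✓
Π(2lᵢ+1) = 3×3×5 = 45
triangle coeff Δ(1,1,2) = 1/30
Σ_t [0,0]: t=0:+1/1 = 1/1
(3j)²=2/15 [(1 1 2; 0 0 0)], sign=+1
Σ_t [0,0]: t=0:+1/2 = 1/2
(3j)²=1/10 [(1 1 2; 1 0 -1)], sign=-1
⇒ 4πI² = 3/5
I = (-1)√(3/5/(4π)) = -0.21850969
No selection rule forces the value: the integral is nonzero (none).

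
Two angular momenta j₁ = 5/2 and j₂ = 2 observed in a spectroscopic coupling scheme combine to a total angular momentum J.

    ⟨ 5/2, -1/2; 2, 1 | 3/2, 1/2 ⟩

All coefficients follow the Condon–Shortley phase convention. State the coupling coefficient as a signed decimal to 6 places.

j₁+j₂−J=3  J+j₁−j₂=2  J−j₁+j₂=1  j₁+j₂+J+1=7
(j₁±m₁, j₂±m₂, J±M) = (2,3,3,1,2,1)
P² = 48/35
sum k=2..3:
  [2] +1/2 = 1/2
  [3] −1/12 = -1/12
S = 5/12
C² = P²·S² = 5/21 ; C = +0.487950

+√(5/21) = +0.487950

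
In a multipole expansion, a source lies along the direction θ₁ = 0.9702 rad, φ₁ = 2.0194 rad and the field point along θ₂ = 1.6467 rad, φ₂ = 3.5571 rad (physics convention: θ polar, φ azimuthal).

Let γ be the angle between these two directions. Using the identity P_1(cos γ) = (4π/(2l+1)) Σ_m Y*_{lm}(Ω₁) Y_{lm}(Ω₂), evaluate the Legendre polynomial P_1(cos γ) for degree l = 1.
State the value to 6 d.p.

Term-by-term m-sum for l=1 (normalisation 4π/3 = 4.188790):
  [-1]  conj(Y_{1,-1})(Ω₁) = -0.12362 + 0.25683j ; Y_{1,-1}(Ω₂) = -0.31519 + 0.13906j ; Δ = 0.00325 - 0.09814j
  [+0]  conj(Y_{1,0})(Ω₁) = 0.27613 + 0.00000j ; Y_{1,0}(Ω₂) = -0.03705 + 0.00000j ; Δ = -0.01023 + 0.00000j
  [+1]  conj(Y_{1,1})(Ω₁) = 0.12362 + 0.25683j ; Y_{1,1}(Ω₂) = 0.31519 + 0.13906j ; Δ = 0.00325 + 0.09814j
Total Σ_m = -0.00373 + 0.00000j. Multiply by 4.188790: -0.01563 + 0.00000j. P_1(cos γ) = -0.015634

-0.015634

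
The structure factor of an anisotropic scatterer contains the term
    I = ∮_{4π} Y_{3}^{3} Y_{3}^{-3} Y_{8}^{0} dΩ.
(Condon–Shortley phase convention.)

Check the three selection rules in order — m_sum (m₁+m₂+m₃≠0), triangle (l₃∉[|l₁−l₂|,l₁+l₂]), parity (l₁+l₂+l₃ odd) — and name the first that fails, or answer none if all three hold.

triangle

Σmᵢ = 0  ✓
l₃∈[|l₁−l₂|,l₁+l₂]=[0,6] required, l₃=8 fails  ✗
Σlᵢ = 14 ⇒ even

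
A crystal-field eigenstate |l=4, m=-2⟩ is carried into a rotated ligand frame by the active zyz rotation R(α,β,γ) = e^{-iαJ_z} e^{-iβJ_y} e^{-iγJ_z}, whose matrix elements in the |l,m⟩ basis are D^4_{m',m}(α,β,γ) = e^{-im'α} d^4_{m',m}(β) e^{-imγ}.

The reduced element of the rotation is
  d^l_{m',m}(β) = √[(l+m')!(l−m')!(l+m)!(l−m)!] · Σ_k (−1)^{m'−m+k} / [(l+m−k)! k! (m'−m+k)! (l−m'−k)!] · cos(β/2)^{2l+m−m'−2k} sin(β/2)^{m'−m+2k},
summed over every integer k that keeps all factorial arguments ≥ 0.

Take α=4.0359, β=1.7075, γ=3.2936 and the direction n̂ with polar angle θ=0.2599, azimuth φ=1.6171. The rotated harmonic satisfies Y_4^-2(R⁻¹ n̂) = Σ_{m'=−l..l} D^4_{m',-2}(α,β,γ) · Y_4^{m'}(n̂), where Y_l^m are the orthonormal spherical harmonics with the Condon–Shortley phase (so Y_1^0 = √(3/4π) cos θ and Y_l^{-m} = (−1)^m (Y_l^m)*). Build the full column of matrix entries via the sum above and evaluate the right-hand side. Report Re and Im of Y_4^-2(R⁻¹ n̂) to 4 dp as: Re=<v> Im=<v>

Re=-0.0812 Im=0.0046

Need the full column D^4_{m',-2} for m'=−4..4 at α=4.0359, β=1.7075, γ=3.2936.
cos(β/2)=0.657161, sin(β/2)=0.753750
d^4_{-4,-2}: single k=2 term ⇒ +0.242139;  D = -0.178869-0.163209i
d^4_{-3,-2}: k∈[1..2] ⇒ +0.149278 -0.589151 = -0.439874;  D = -0.434624+0.067758i
d^4_{-2,-2}: k∈[0..2] ⇒ +0.034784 -0.549120 +0.903001 = +0.388665;  D = -0.193738+0.336936i
d^4_{-1,-2}: k∈[0..2] ⇒ -0.169265 +1.113392 -0.976489 = -0.032363;  D = +0.011778+0.030144i
d^4_{0,-2}: k∈[0..2] ⇒ +0.434118 -1.522955 +0.751327 = -0.337510;  D = -0.322033-0.101035i
d^4_{1,-2}: k∈[0..2] ⇒ -0.742261 +1.464734 -0.385389 = +0.337084;  D = -0.280042+0.187622i
d^4_{2,-2}: k∈[0..2] ⇒ +0.903001 -0.950362 +0.104188 = +0.056827;  D = +0.004892-0.056616i
d^4_{3,-2}: k∈[0..1] ⇒ -0.775064 +0.339881 = -0.435183;  D = -0.314630-0.300653i
d^4_{4,-2}: single k=0 term ⇒ +0.419070;  D = -0.415446+0.055000i
Y_4^{m'}(θ=0.2599,φ=1.6171) and Σ D·Y over m':
  (-0.1789-0.1632i)·(+0.0019-0.0004i)  (-0.4346+0.0678i)·(+0.0028+0.0203i)  (-0.1937+0.3369i)·(-0.1218+0.0113i)  (+0.0118+0.0301i)·(-0.0192-0.4152i)  (-0.3220-0.1010i)·(+0.5830+0.0000i)  (-0.2800+0.1876i)·(+0.0192-0.4152i)  (+0.0049-0.0566i)·(-0.1218-0.0113i)  (-0.3146-0.3007i)·(-0.0028+0.0203i)  (-0.4154+0.0550i)·(+0.0019+0.0004i)
Y_4^-2(R⁻¹ n̂) = -0.081195+0.004644i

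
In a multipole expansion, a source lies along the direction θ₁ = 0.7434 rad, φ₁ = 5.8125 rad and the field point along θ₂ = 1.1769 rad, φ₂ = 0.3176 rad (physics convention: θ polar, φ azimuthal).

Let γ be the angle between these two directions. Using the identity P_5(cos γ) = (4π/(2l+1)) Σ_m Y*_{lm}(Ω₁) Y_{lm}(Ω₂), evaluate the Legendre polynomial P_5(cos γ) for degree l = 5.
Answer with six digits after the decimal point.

-0.395721

Addition theorem: P_5(cos γ) = (4π/11) Σ_m Y*_{lm}(Ω₁) Y_{lm}(Ω₂), m = −5…5:
  [-5]  conj(Y_{5,-5})(Ω₁) = (-0.046474, -0.046732) ; Y_{5,-5}(Ω₂) = (-0.005361, -0.311584) ; Δ = (-0.014312, 0.014731)
  [-4]  conj(Y_{5,-4})(Ω₁) = (-0.069576, -0.215758) ; Y_{5,-4}(Ω₂) = (0.121193, -0.391234) ; Δ = (-0.092844, 0.001072)
  [-3]  conj(Y_{5,-3})(Ω₁) = (0.065735, -0.410618) ; Y_{5,-3}(Ω₂) = (0.051396, -0.072299) ; Δ = (-0.026309, -0.025857)
  [-2]  conj(Y_{5,-2})(Ω₁) = (0.210548, -0.289121) ; Y_{5,-2}(Ω₂) = (-0.249172, 0.183667) ; Δ = (0.000639, 0.110712)
  [-1]  conj(Y_{5,-1})(Ω₁) = (-0.081026, 0.041228) ; Y_{5,-1}(Ω₂) = (-0.170408, 0.056018) ; Δ = (0.011498, -0.011565)
  [+0]  conj(Y_{5,0})(Ω₁) = (-0.381643, -0.000000) ; Y_{5,0}(Ω₂) = (0.271829, 0.000000) ; Δ = (-0.103742, -0.000000)
  [+1]  conj(Y_{5,1})(Ω₁) = (0.081026, 0.041228) ; Y_{5,1}(Ω₂) = (0.170408, 0.056018) ; Δ = (0.011498, 0.011565)
  [+2]  conj(Y_{5,2})(Ω₁) = (0.210548, 0.289121) ; Y_{5,2}(Ω₂) = (-0.249172, -0.183667) ; Δ = (0.000639, -0.110712)
  [+3]  conj(Y_{5,3})(Ω₁) = (-0.065735, -0.410618) ; Y_{5,3}(Ω₂) = (-0.051396, -0.072299) ; Δ = (-0.026309, 0.025857)
  [+4]  conj(Y_{5,4})(Ω₁) = (-0.069576, 0.215758) ; Y_{5,4}(Ω₂) = (0.121193, 0.391234) ; Δ = (-0.092844, -0.001072)
  [+5]  conj(Y_{5,5})(Ω₁) = (0.046474, -0.046732) ; Y_{5,5}(Ω₂) = (0.005361, -0.311584) ; Δ = (-0.014312, -0.014731)
Σ over m = (-0.346396, 0.000000); ×(4π/11) → (-0.395721, 0.000000). Real part: -0.395721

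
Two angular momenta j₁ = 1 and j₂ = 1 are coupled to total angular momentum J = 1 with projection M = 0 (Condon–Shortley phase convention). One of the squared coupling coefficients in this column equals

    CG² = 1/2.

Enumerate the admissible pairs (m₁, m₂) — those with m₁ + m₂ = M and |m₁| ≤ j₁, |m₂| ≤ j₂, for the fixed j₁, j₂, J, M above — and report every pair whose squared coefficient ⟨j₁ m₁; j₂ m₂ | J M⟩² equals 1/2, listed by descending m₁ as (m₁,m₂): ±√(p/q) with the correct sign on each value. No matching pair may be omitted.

(1,-1): +√(1/2); (-1,1): −√(1/2)

Admissible pairs with m₁+m₂ = M = 0: (-1,1), (0,0), (1,-1)
  (m₁,m₂)=(1,-1): CG² = 1/2, CG = +√(1/2)   ← matches the target
  (m₁,m₂)=(0,0): CG² = 0/1, CG = 0
  (m₁,m₂)=(-1,1): CG² = 1/2, CG = −√(1/2)   ← matches the target
Pairs with CG² = 1/2: (1,-1): +√(1/2); (-1,1): −√(1/2)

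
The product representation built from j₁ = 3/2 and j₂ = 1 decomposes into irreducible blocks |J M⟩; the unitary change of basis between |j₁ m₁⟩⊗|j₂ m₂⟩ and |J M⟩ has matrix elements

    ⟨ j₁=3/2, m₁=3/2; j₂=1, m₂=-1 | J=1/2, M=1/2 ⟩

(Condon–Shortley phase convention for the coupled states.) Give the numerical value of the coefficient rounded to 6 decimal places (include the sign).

√[2·2!1!0!/4! · 3!0!0!2!1!0!] = √(2)
  +(−1)^0/∏(0,2,0,0,1,0)! = 1/2  (running 1/2)
⟨..|..⟩ = √(2)·(1/2) = +0.707107

+0.707107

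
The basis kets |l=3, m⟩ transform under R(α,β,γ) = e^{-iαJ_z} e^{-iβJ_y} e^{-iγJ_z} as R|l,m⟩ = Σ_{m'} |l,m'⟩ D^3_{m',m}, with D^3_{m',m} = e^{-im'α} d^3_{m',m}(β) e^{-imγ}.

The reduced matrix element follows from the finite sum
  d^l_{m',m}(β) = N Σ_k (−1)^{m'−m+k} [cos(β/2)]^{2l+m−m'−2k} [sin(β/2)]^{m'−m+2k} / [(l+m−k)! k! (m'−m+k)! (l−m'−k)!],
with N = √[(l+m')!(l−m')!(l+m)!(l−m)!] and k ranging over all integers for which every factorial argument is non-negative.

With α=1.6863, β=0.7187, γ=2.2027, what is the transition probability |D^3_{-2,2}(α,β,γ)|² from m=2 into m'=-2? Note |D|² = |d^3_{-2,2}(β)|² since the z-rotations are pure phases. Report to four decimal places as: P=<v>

First d^3_{-2,2}(β=0.7187), then the phase factors e^{-i(-2)α} and e^{-i(2)γ}:
c=cos(0.718700/2)=0.936126, s=sin(0.718700/2)=0.351666; N=√[1·120·120·1]=120.000000
Admissible k: 4..5 (factorial args all ≥0)
  k=4: (−1)^0·120.0000/(24)·0.9361^2·0.3517^4 = +0.067013
  k=5: (−1)^1·120.0000/(120)·0.9361^0·0.3517^6 = -0.001891
d^3_{-2,2}(0.7187) = +0.067013 -0.001891 = +0.065122
|D^3_{-2,2}|² = |d^3_{-2,2}(β)|² = (+0.065122)² = 0.004241 (the z-rotation phases have unit modulus)

P=0.0042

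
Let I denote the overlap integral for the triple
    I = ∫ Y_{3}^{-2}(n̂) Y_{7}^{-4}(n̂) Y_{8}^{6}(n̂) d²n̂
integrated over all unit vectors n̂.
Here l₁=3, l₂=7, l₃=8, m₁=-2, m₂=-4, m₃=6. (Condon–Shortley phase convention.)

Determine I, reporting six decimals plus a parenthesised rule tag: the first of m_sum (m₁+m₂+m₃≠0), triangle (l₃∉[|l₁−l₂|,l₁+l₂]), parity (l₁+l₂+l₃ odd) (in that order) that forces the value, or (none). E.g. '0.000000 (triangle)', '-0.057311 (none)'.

0.146812 (none)

Rules hold: Σm=0, L=18 even, 4≤8≤10.
N = 7·15·17 = 1785
Δ = 2!·4!·12!/19! = 1/5290740
Racah Σ t=0..2: t=0:+1/7257600 t=1:−1/2073600 t=2:+1/7257600 = -1/4838400
⇒ 3j(3 7 8; 0 0 0)² = 252/20995, sgn -1
Racah Σ t=1..2: t=1:−1/174182400 t=2:+1/479001600 = -1/273715200
⇒ 3j(3 7 8; -2 -4 6)² = 49/3876, sgn -1
4πI² = N·(3j₀)²·(3jₘ)² = 21609/79781
I = +1·√(0.270854/4π) = 0.14681238
No selection rule forces the value: the integral is nonzero (none).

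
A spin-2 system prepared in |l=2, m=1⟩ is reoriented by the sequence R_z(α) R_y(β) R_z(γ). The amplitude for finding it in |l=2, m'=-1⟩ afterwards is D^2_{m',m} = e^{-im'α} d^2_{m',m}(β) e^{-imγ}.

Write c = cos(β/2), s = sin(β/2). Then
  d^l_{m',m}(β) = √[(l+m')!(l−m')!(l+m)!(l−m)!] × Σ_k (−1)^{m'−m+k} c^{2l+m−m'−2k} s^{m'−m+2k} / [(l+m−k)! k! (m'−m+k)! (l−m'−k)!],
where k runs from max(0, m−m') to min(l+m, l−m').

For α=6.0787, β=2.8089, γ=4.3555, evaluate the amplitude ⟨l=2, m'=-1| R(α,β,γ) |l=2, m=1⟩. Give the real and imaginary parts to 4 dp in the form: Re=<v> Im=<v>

Re=0.1315 Im=-0.8559

Split into d^2_{-1,1}(β=2.8089) × two z-phases.
Half-angle: c=0.165580, s=0.986196. N=√(1·6·6·1)=6.000000
k: max(0,(1)−(-1))=2 … min(2+(1),2−(-1))=3
  k=2: (−1)^0·6.0000/(2)·0.1656^2·0.9862^2 = +0.079995
  k=3: (−1)^1·6.0000/(6)·0.1656^0·0.9862^4 = -0.945918
d^2_{-1,1}(2.8089) = +0.079995 -0.945918 = -0.865923
Attach z-rotation phases: D = e^{-i(-1)(6.0787)}·(-0.865923)·e^{-i(1)(4.3555)} = +0.131460-0.855886i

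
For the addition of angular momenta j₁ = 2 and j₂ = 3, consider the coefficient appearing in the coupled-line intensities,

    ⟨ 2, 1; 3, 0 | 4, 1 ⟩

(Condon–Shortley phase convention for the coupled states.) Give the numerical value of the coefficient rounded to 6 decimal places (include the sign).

√[9·1!3!5!/10! · 3!1!3!3!5!3!] = √(1944/7)
  +(−1)^0/∏(0,1,1,3,2,2)! = 1/24  (running 1/24)
  +(−1)^1/∏(1,0,0,2,3,3)! = -1/72  (running 1/36)
⟨..|..⟩ = √(1944/7)·(1/36) = +0.462910

+0.462910  (= +√(3/14))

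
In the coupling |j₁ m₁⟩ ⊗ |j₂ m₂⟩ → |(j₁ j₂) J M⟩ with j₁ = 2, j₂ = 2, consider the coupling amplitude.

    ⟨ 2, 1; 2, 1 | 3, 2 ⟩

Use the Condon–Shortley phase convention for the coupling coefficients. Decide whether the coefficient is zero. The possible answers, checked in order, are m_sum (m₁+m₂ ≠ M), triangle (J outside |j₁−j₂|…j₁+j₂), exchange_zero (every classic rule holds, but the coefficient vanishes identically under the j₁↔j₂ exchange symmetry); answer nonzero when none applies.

exchange_zero

m-sum: m₁+m₂ = 1+1 = 2, M = 2  ✓
triangle: |j₁−j₂| = 0 ≤ J = 3 ≤ j₁+j₂ = 4  ✓
exchange: j₁=j₂ and m₁=m₂, and (−1)^(j₁+j₂−J) = (−1)^1 = −1 forces ⟨j₁m₁;j₂m₂|JM⟩ = −⟨j₂m₂;j₁m₁|JM⟩ = −⟨j₁m₁;j₂m₂|JM⟩ ⇒ the coefficient vanishes identically
Racah sum check: Σ_k collapses to 0 ⇒ CG = 0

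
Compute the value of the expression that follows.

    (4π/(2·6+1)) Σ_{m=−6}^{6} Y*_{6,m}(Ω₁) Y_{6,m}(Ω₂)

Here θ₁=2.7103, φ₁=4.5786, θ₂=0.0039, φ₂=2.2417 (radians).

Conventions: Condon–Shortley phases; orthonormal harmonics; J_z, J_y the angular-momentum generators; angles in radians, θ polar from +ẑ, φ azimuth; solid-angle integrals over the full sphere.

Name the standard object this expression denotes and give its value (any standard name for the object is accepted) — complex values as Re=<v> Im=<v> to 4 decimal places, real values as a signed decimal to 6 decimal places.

This sum is the spherical-harmonic addition theorem: it equals the Legendre polynomial P_l(cos γ) of the angle γ between the two directions.
Addition theorem: P_6(cos γ) = (4π/13) Σ_m Y*_{lm}(Ω₁) Y_{lm}(Ω₂), m = −6…6:
  m=-6: (-0.001791+0.001855i) × (+0.000000-0.000000i) = +0.000000+0.000000i  (running Σ = +0.000000+0.000000i)
  m=-5: (+0.012037+0.015227i) × (+0.000000+0.000000i) = -0.000000+0.000000i  (running Σ = -0.000000+0.000000i)
  m=-4: (+0.075713-0.044888i) × (-0.000000-0.000000i) = -0.000000+0.000000i  (running Σ = -0.000000+0.000000i)
  m=-3: (-0.102649-0.241864i) × (+0.000000-0.000000i) = -0.000000-0.000000i  (running Σ = -0.000000-0.000000i)
  m=-2: (-0.473145+0.129714i) × (-0.000018+0.000077i) = -0.000002-0.000039i  (running Σ = -0.000002-0.000039i)
  m=-1: (+0.056690+0.421199i) × (-0.007990-0.010067i) = +0.003787-0.003936i  (running Σ = +0.003786-0.003975i)
  m=0: (-0.193772-0.000000i) × (+1.016945+0.000000i) = -0.197055-0.000000i  (running Σ = -0.193270-0.003975i)
  m=1: (-0.056690+0.421199i) × (+0.007990-0.010067i) = +0.003787+0.003936i  (running Σ = -0.189482-0.000039i)
  m=2: (-0.473145-0.129714i) × (-0.000018-0.000077i) = -0.000002+0.000039i  (running Σ = -0.189484-0.000000i)
  m=3: (+0.102649-0.241864i) × (-0.000000-0.000000i) = -0.000000+0.000000i  (running Σ = -0.189484+0.000000i)
  m=4: (+0.075713+0.044888i) × (-0.000000+0.000000i) = -0.000000-0.000000i  (running Σ = -0.189484+0.000000i)
  m=5: (-0.012037+0.015227i) × (-0.000000+0.000000i) = -0.000000-0.000000i  (running Σ = -0.189484+0.000000i)
  m=6: (-0.001791-0.001855i) × (+0.000000+0.000000i) = +0.000000-0.000000i  (running Σ = -0.189484-0.000000i)
Σ over m = -0.189484-0.000000i; ×(4π/13) → -0.183163-0.000000i. Real part: -0.183163

Legendre polynomial (addition theorem), -0.183163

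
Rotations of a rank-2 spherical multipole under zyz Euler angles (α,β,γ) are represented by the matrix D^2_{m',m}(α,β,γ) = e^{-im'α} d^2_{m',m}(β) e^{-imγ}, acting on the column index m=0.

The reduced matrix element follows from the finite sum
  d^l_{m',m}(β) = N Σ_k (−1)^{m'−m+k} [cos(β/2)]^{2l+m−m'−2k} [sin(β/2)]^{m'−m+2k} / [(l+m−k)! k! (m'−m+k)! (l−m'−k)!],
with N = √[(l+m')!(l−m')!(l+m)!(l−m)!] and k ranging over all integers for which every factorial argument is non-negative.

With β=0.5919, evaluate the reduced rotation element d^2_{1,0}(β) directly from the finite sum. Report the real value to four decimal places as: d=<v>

d=-0.5671

d^2_{1,0}(β=0.5919) via the finite sum:
Half-angle: c=0.956526, s=0.291649. N=√(6·1·2·2)=4.898979
k: max(0,(0)−(1))=0 … min(2+(0),2−(1))=1
  k=0: (−1)^1·4.8990/(2)·0.9565^3·0.2916^1 = -0.625209
  k=1: (−1)^2·4.8990/(2)·0.9565^1·0.2916^3 = +0.058124
d^2_{1,0}(0.5919) = -0.625209 +0.058124 = -0.567086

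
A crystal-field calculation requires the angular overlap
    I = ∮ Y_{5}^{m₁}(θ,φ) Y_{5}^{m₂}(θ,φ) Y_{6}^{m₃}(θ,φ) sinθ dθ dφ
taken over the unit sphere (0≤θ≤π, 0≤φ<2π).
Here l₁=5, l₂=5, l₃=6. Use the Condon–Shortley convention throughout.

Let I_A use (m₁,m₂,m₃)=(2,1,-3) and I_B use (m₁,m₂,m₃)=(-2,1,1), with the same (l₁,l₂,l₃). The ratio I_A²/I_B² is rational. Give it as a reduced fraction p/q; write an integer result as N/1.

Same 5,5,6: normalisation and zero-m 3j drop out of the ratio.
A: Δ: 4! 6! 6! / 17! → 1/28588560; sum: t=0:+1/622080 t=1:−1/34560 t=2:+1/23040 t=3:−1/155520 = 1/103680; 3j²(5 5 6; 2 1 -3) = Δ·Π!·Σ² = 9/2431  (sign -1)
B: Δ: 4! 6! 6! / 17! → 1/28588560; sum: t=1:−1/518400 t=2:+1/23040 t=3:−1/10368 t=4:+1/41472 = -1/32400; 3j²(5 5 6; -2 1 1) = Δ·Π!·Σ² = 128/12155  (sign +1)
I_A²/I_B² = (9/2431)/(128/12155) = 45/128

45/128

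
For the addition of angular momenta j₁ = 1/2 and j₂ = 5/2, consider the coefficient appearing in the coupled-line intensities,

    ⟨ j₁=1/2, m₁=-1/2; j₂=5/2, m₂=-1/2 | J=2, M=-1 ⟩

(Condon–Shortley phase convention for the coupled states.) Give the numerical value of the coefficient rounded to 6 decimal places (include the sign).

−√(1/3) = -0.577350

triangle: 1!×0!×4!/6! = 24/720
(j±m)!: 0!×1!×2!×3!×1!×3! = 72
prefactor² = (2J+1)×Δ×N² = 12
  k=1: −1/(1!×0!×0!×1!×0!×3!) = -1/6
Σ = -1/6  ⇒  CG² = 12×(-1/6)² = 1/3
CG = −√(1/3) = -0.577350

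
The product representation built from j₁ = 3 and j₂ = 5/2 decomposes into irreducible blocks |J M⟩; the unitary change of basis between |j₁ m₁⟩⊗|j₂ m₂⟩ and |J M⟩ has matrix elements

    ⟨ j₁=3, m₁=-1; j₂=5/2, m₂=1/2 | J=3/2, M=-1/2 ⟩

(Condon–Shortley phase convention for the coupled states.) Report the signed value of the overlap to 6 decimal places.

−√(1/105) = -0.097590

√[4·4!2!1!/8! · 2!4!3!2!1!2!] = √(192/35)
  +(−1)^2/∏(2,2,2,1,0,0)! = 1/8  (running 1/8)
  +(−1)^3/∏(3,1,1,0,1,1)! = -1/6  (running -1/24)
⟨..|..⟩ = √(192/35)·(-1/24) = -0.097590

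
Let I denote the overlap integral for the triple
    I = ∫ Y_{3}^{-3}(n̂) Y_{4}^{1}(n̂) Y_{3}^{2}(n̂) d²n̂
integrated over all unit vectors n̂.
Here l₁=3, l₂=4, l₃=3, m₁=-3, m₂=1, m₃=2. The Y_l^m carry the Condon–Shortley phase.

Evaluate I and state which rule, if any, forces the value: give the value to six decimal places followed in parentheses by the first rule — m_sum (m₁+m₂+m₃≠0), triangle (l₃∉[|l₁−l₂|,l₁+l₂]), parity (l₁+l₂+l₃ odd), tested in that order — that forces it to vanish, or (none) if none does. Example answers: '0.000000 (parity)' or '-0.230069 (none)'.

m-sum 0 ✓  L=10 even ✓  1≤3≤7 ✓
Π(2lᵢ+1) = 7×9×7 = 441
triangle coeff Δ(3,4,3) = 1/34650
Σ_t [1,3]: t=1:−1/72 t=2:+1/16 t=3:−1/72 = 5/144
(3j)²=2/77 [(3 4 3; 0 0 0)], sign=-1
Σ_t [4,4]: t=4:+1/288 = 1/288
(3j)²=5/231 [(3 4 3; -3 1 2)], sign=-1
⇒ 4πI² = 30/121
I = (+1)√(30/121/(4π)) = 0.14046335
No selection rule forces the value: the integral is nonzero (none).

0.140463 (none)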